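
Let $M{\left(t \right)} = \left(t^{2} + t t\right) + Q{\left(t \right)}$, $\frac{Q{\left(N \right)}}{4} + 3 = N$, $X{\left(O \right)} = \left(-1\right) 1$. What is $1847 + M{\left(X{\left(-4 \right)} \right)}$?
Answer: $1833$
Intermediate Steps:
$X{\left(O \right)} = -1$
$Q{\left(N \right)} = -12 + 4 N$
$M{\left(t \right)} = -12 + 2 t^{2} + 4 t$ ($M{\left(t \right)} = \left(t^{2} + t t\right) + \left(-12 + 4 t\right) = \left(t^{2} + t^{2}\right) + \left(-12 + 4 t\right) = 2 t^{2} + \left(-12 + 4 t\right) = -12 + 2 t^{2} + 4 t$)
$1847 + M{\left(X{\left(-4 \right)} \right)} = 1847 + \left(-12 + 2 \left(-1\right)^{2} + 4 \left(-1\right)\right) = 1847 - 14 = 1833$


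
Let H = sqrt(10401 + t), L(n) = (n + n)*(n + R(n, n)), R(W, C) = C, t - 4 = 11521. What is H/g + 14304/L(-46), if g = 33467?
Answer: 894/529 + sqrt(21926)/33467 ≈ 1.6944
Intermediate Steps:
t = 11525 (t = 4 + 11521 = 11525)
L(n) = 4*n**2 (L(n) = (n + n)*(n + n) = (2*n)*(2*n) = 4*n**2)
H = sqrt(21926) (H = sqrt(10401 + 11525) = sqrt(21926) ≈ 148.07)
H/g + 14304/L(-46) = sqrt(21926)/33467 + 14304/((4*(-46)**2)) = sqrt(21926)*(1/33467) + 14304/((4*2116)) = sqrt(21926)/33467 + 14304/8464 = sqrt(21926)/33467 + 14304*(1/8464) = sqrt(21926)/33467 + 894/529 = 894/529 + sqrt(21926)/33467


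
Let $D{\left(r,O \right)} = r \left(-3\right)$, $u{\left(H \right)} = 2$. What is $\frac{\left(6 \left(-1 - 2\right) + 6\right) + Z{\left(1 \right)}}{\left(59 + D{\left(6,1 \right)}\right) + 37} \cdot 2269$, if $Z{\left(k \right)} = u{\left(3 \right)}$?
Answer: $- \frac{11345}{39} \approx -290.9$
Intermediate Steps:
$D{\left(r,O \right)} = - 3 r$
$Z{\left(k \right)} = 2$
$\frac{\left(6 \left(-1 - 2\right) + 6\right) + Z{\left(1 \right)}}{\left(59 + D{\left(6,1 \right)}\right) + 37} \cdot 2269 = \frac{\left(6 \left(-1 - 2\right) + 6\right) + 2}{\left(59 - 18\right) + 37} \cdot 2269 = \frac{\left(6 \left(-3\right) + 6\right) + 2}{\left(59 - 18\right) + 37} \cdot 2269 = \frac{\left(-18 + 6\right) + 2}{41 + 37} \cdot 2269 = \frac{-12 + 2}{78} \cdot 2269 = \left(-10\right) \frac{1}{78} \cdot 2269 = \left(- \frac{5}{39}\right) 2269 = - \frac{11345}{39}$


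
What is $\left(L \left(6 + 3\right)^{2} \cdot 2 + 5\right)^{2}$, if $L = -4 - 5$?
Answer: $2111209$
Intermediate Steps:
$L = -9$
$\left(L \left(6 + 3\right)^{2} \cdot 2 + 5\right)^{2} = \left(- 9 \left(6 + 3\right)^{2} \cdot 2 + 5\right)^{2} = \left(- 9 \cdot 9^{2} \cdot 2 + 5\right)^{2} = \left(\left(-9\right) 81 \cdot 2 + 5\right)^{2} = \left(\left(-729\right) 2 + 5\right)^{2} = \left(-1458 + 5\right)^{2} = \left(-1453\right)^{2} = 2111209$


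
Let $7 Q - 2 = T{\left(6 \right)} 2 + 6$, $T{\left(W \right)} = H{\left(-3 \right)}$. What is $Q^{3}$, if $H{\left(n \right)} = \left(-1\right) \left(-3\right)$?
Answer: $8$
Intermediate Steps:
$H{\left(n \right)} = 3$
$T{\left(W \right)} = 3$
$Q = 2$ ($Q = \frac{2}{7} + \frac{3 \cdot 2 + 6}{7} = \frac{2}{7} + \frac{6 + 6}{7} = \frac{2}{7} + \frac{1}{7} \cdot 12 = \frac{2}{7} + \frac{12}{7} = 2$)
$Q^{3} = 2^{3} = 8$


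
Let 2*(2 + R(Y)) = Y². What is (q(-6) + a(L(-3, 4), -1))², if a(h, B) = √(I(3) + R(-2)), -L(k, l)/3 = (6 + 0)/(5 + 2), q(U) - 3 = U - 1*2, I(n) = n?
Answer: (5 - √3)² ≈ 10.679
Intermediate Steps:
q(U) = 1 + U (q(U) = 3 + (U - 1*2) = 3 + (U - 2) = 3 + (-2 + U) = 1 + U)
L(k, l) = -18/7 (L(k, l) = -3*(6 + 0)/(5 + 2) = -18/7)
R(Y) = -2 + Y²/2
a(h, B) = √3 (a(h, B) = √(3 + (-2 + (½)*(-2)²)) = √(3 + (-2 + (½)*4)) = √(3 + (-2 + 2)) = √(3 + 0) = √3)
(q(-6) + a(L(-3, 4), -1))² = ((1 - 6) + √3)² = (-5 + √3)²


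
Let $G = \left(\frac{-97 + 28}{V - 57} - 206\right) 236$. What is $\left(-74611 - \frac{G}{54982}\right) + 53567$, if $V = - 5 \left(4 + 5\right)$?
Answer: $- \frac{9834438389}{467347} \approx -21043.0$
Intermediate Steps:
$V = -45$ ($V = \left(-5\right) 9 = -45$)
$G = - \frac{823758}{17}$ ($G = \left(\frac{-97 + 28}{-45 - 57} - 206\right) 236 = \left(- \frac{69}{-102} - 206\right) 236 = \left(\left(-69\right) \left(- \frac{1}{102}\right) - 206\right) 236 = \left(\frac{23}{34} - 206\right) 236 = \left(- \frac{6981}{34}\right) 236 = - \frac{823758}{17} \approx -48456.0$)
$\left(-74611 - \frac{G}{54982}\right) + 53567 = \left(-74611 - - \frac{823758}{17 \cdot 54982}\right) + 53567 = \left(-74611 - \left(- \frac{823758}{17}\right) \frac{1}{54982}\right) + 53567 = \left(-74611 - - \frac{411879}{467347}\right) + 53567 = \left(-74611 + \frac{411879}{467347}\right) + 53567 = - \frac{34868815138}{467347} + 53567 = - \frac{9834438389}{467347}$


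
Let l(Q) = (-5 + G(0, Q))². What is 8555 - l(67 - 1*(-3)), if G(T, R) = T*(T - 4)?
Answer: 8530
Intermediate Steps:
G(T, R) = T*(-4 + T)
l(Q) = 25 (l(Q) = (-5 + 0*(-4 + 0))² = (-5 + 0*(-4))² = (-5 + 0)² = (-5)² = 25)
8555 - l(67 - 1*(-3)) = 8555 - 1*25 = 8555 - 25 = 8530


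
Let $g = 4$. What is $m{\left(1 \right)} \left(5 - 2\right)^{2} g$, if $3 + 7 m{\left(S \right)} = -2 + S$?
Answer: $- \frac{144}{7} \approx -20.571$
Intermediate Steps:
$m{\left(S \right)} = - \frac{5}{7} + \frac{S}{7}$ ($m{\left(S \right)} = - \frac{3}{7} + \frac{-2 + S}{7} = - \frac{3}{7} + \left(- \frac{2}{7} + \frac{S}{7}\right) = - \frac{5}{7} + \frac{S}{7}$)
$m{\left(1 \right)} \left(5 - 2\right)^{2} g = \left(- \frac{5}{7} + \frac{1}{7} \cdot 1\right) \left(5 - 2\right)^{2} \cdot 4 = \left(- \frac{5}{7} + \frac{1}{7}\right) 3^{2} \cdot 4 = \left(- \frac{4}{7}\right) 9 \cdot 4 = \left(- \frac{36}{7}\right) 4 = - \frac{144}{7}$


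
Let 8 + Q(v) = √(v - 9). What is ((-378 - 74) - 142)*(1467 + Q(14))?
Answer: -866646 - 594*√5 ≈ -8.6797e+5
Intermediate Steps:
Q(v) = -8 + √(-9 + v) (Q(v) = -8 + √(v - 9) = -8 + √(-9 + v))
((-378 - 74) - 142)*(1467 + Q(14)) = ((-378 - 74) - 142)*(1467 + (-8 + √(-9 + 14))) = (-452 - 142)*(1467 + (-8 + √5)) = -594*(1459 + √5) = -866646 - 594*√5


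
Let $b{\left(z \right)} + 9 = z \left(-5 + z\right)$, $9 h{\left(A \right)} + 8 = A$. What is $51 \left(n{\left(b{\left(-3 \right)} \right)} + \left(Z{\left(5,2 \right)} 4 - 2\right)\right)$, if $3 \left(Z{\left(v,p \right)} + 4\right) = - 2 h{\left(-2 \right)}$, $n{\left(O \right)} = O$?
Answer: $- \frac{17}{9} \approx -1.8889$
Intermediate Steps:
$h{\left(A \right)} = - \frac{8}{9} + \frac{A}{9}$
$b{\left(z \right)} = -9 + z \left(-5 + z\right)$
$Z{\left(v,p \right)} = - \frac{88}{27}$ ($Z{\left(v,p \right)} = -4 + \frac{\left(-2\right) \left(- \frac{8}{9} + \frac{1}{9} \left(-2\right)\right)}{3} = -4 + \frac{\left(-2\right) \left(- \frac{8}{9} - \frac{2}{9}\right)}{3} = -4 + \frac{\left(-2\right) \left(- \frac{10}{9}\right)}{3} = -4 + \frac{1}{3} \cdot \frac{20}{9} = -4 + \frac{20}{27} = - \frac{88}{27}$)
$51 \left(n{\left(b{\left(-3 \right)} \right)} + \left(Z{\left(5,2 \right)} 4 - 2\right)\right) = 51 \left(\left(-9 + \left(-3\right)^{2} - -15\right) - \frac{406}{27}\right) = 51 \left(\left(-9 + 9 + 15\right) - \frac{406}{27}\right) = 51 \left(15 - \frac{406}{27}\right) = 51 \left(- \frac{1}{27}\right) = - \frac{17}{9}$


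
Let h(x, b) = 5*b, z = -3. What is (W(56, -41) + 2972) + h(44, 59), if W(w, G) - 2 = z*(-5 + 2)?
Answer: 3278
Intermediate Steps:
W(w, G) = 11 (W(w, G) = 2 - 3*(-5 + 2) = 2 - 3*(-3) = 2 + 9 = 11)
(W(56, -41) + 2972) + h(44, 59) = (11 + 2972) + 5*59 = 2983 + 295 = 3278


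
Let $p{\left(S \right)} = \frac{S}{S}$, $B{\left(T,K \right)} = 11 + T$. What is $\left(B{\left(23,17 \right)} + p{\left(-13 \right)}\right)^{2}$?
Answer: $1225$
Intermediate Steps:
$p{\left(S \right)} = 1$
$\left(B{\left(23,17 \right)} + p{\left(-13 \right)}\right)^{2} = \left(\left(11 + 23\right) + 1\right)^{2} = \left(34 + 1\right)^{2} = 35^{2} = 1225$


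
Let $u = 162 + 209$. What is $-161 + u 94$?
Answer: $34713$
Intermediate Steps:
$u = 371$
$-161 + u 94 = -161 + 371 \cdot 94 = -161 + 34874 = 34713$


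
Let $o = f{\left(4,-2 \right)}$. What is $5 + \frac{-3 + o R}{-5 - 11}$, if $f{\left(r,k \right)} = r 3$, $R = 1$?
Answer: $\frac{71}{16} \approx 4.4375$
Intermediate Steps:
$f{\left(r,k \right)} = 3 r$
$o = 12$ ($o = 3 \cdot 4 = 12$)
$5 + \frac{-3 + o R}{-5 - 11} = 5 + \frac{-3 + 12 \cdot 1}{-5 - 11} = 5 + \frac{-3 + 12}{-16} = 5 - \frac{9}{16} = \frac{71}{16}$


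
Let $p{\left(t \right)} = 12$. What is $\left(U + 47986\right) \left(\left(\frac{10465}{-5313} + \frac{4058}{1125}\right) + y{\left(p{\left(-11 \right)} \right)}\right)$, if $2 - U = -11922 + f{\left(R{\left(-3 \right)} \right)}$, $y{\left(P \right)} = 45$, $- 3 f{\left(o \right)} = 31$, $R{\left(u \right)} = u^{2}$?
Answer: $\frac{103746904018}{37125} \approx 2.7945 \cdot 10^{6}$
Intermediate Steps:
$f{\left(o \right)} = - \frac{31}{3}$ ($f{\left(o \right)} = \left(- \frac{1}{3}\right) 31 = - \frac{31}{3}$)
$U = \frac{35803}{3}$ ($U = 2 - \left(-11922 - \frac{31}{3}\right) = 2 - - \frac{35797}{3} = 2 + \frac{35797}{3} = \frac{35803}{3} \approx 11934.0$)
$\left(U + 47986\right) \left(\left(\frac{10465}{-5313} + \frac{4058}{1125}\right) + y{\left(p{\left(-11 \right)} \right)}\right) = \left(\frac{35803}{3} + 47986\right) \left(\left(\frac{10465}{-5313} + \frac{4058}{1125}\right) + 45\right) = \frac{179761 \left(\left(10465 \left(- \frac{1}{5313}\right) + 4058 \cdot \frac{1}{1125}\right) + 45\right)}{3} = \frac{179761 \left(\left(- \frac{65}{33} + \frac{4058}{1125}\right) + 45\right)}{3} = \frac{179761 \left(\frac{20263}{12375} + 45\right)}{3} = \frac{179761}{3} \cdot \frac{577138}{12375} = \frac{103746904018}{37125}$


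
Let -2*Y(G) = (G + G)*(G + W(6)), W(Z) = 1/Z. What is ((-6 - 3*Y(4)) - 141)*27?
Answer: -2619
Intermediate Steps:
Y(G) = -G*(⅙ + G) (Y(G) = -(G + G)*(G + 1/6)/2 = -2*G*(G + ⅙)/2 = -2*G*(⅙ + G)/2 = -G*(⅙ + G))
((-6 - 3*Y(4)) - 141)*27 = ((-6 - (-3)*4*(⅙ + 4)) - 141)*27 = ((-6 - (-3)*4*25/6) - 141)*27 = ((-6 - 3*(-50/3)) - 141)*27 = ((-6 + 50) - 141)*27 = (44 - 141)*27 = -97*27 = -2619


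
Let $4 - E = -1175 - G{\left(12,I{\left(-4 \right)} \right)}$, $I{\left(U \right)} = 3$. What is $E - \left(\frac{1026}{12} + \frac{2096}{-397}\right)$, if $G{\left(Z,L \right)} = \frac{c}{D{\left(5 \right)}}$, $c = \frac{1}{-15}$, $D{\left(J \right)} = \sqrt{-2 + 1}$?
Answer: $\frac{872431}{794} + \frac{i}{15} \approx 1098.8 + 0.066667 i$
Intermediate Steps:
$D{\left(J \right)} = i$ ($D{\left(J \right)} = \sqrt{-1} = i$)
$c = - \frac{1}{15} \approx -0.066667$
$G{\left(Z,L \right)} = \frac{i}{15}$ ($G{\left(Z,L \right)} = - \frac{1}{15 i} = - \frac{\left(-1\right) i}{15} = \frac{i}{15}$)
$E = 1179 + \frac{i}{15}$ ($E = 4 - \left(-1175 - \frac{i}{15}\right) = 4 + \left(1175 + \frac{i}{15}\right) = 1179 + \frac{i}{15} \approx 1179.0 + 0.066667 i$)
$E - \left(\frac{1026}{12} + \frac{2096}{-397}\right) = \left(1179 + \frac{i}{15}\right) - \left(\frac{1026}{12} + \frac{2096}{-397}\right) = \left(1179 + \frac{i}{15}\right) - \left(1026 \cdot \frac{1}{12} + 2096 \left(- \frac{1}{397}\right)\right) = \left(1179 + \frac{i}{15}\right) - \left(\frac{171}{2} - \frac{2096}{397}\right) = \left(1179 + \frac{i}{15}\right) - \frac{63695}{794} = \frac{872431}{794} + \frac{i}{15}$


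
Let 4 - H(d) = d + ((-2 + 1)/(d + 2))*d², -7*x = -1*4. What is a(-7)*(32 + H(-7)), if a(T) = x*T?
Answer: -664/5 ≈ -132.80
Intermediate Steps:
x = 4/7 (x = -(-1)*4/7 = -⅐*(-4) = 4/7 ≈ 0.57143)
H(d) = 4 - d + d²/(2 + d) (H(d) = 4 - (d + ((-2 + 1)/(d + 2))*d²) = 4 - (d + (-1/(2 + d))*d²) = 4 - (d - d²/(2 + d)) = 4 + (-d + d²/(2 + d)) = 4 - d + d²/(2 + d))
a(T) = 4*T/7
a(-7)*(32 + H(-7)) = ((4/7)*(-7))*(32 + 2*(4 - 7)/(2 - 7)) = -4*(32 + 2*(-3)/(-5)) = -4*(32 + 2*(-⅕)*(-3)) = -4*(32 + 6/5) = -4*166/5 = -664/5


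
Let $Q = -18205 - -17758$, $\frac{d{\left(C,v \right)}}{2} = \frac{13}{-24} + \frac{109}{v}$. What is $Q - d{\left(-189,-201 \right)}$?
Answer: $- \frac{119215}{268} \approx -444.83$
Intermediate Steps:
$d{\left(C,v \right)} = - \frac{13}{12} + \frac{218}{v}$ ($d{\left(C,v \right)} = 2 \left(\frac{13}{-24} + \frac{109}{v}\right) = 2 \left(13 \left(- \frac{1}{24}\right) + \frac{109}{v}\right) = 2 \left(- \frac{13}{24} + \frac{109}{v}\right) = - \frac{13}{12} + \frac{218}{v}$)
$Q = -447$ ($Q = -18205 + 17758 = -447$)
$Q - d{\left(-189,-201 \right)} = -447 - \left(- \frac{13}{12} + \frac{218}{-201}\right) = -447 - \left(- \frac{13}{12} + 218 \left(- \frac{1}{201}\right)\right) = -447 - \left(- \frac{13}{12} - \frac{218}{201}\right) = -447 - - \frac{581}{268} = -447 + \frac{581}{268} = - \frac{119215}{268}$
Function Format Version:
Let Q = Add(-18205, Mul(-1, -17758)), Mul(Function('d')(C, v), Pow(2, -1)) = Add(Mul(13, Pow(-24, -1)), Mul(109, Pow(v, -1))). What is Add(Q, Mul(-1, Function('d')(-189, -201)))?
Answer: Rational(-119215, 268) ≈ -444.83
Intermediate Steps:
Function('d')(C, v) = Add(Rational(-13, 12), Mul(218, Pow(v, -1))) (Function('d')(C, v) = Mul(2, Add(Mul(13, Pow(-24, -1)), Mul(109, Pow(v, -1)))) = Mul(2, Add(Mul(13, Rational(-1, 24)), Mul(109, Pow(v, -1)))) = Mul(2, Add(Rational(-13, 24), Mul(109, Pow(v, -1)))) = Add(Rational(-13, 12), Mul(218, Pow(v, -1))))
Q = -447 (Q = Add(-18205, 17758) = -447)
Add(Q, Mul(-1, Function('d')(-189, -201))) = Add(-447, Mul(-1, Add(Rational(-13, 12), Mul(218, Pow(-201, -1))))) = Add(-447, Mul(-1, Add(Rational(-13, 12), Mul(218, Rational(-1, 201))))) = Add(-447, Mul(-1, Add(Rational(-13, 12), Rational(-218, 201)))) = Add(-447, Mul(-1, Rational(-581, 268))) = Add(-447, Rational(581, 268)) = Rational(-119215, 268)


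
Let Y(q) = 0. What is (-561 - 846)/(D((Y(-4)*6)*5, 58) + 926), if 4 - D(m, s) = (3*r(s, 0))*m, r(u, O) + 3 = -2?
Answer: -469/310 ≈ -1.5129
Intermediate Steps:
r(u, O) = -5 (r(u, O) = -3 - 2 = -5)
D(m, s) = 4 + 15*m (D(m, s) = 4 - 3*(-5)*m = 4 - (-15)*m = 4 + 15*m)
(-561 - 846)/(D((Y(-4)*6)*5, 58) + 926) = (-561 - 846)/((4 + 15*((0*6)*5)) + 926) = -1407/((4 + 15*(0*5)) + 926) = -1407/((4 + 15*0) + 926) = -1407/((4 + 0) + 926) = -1407/(4 + 926) = -1407/930 = -1407*1/930 = -469/310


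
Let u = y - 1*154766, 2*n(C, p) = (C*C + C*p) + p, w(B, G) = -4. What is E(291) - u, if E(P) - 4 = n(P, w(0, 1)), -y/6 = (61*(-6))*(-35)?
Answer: 546773/2 ≈ 2.7339e+5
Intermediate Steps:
y = -76860 (y = -6*61*(-6)*(-35) = -(-2196)*(-35) = -6*12810 = -76860)
n(C, p) = p/2 + C²/2 + C*p/2 (n(C, p) = ((C*C + C*p) + p)/2 = ((C² + C*p) + p)/2 = (p + C² + C*p)/2 = p/2 + C²/2 + C*p/2)
E(P) = 2 + P²/2 - 2*P (E(P) = 4 + ((½)*(-4) + P²/2 + (½)*P*(-4)) = 4 + (-2 + P²/2 - 2*P) = 2 + P²/2 - 2*P)
u = -231626 (u = -76860 - 1*154766 = -76860 - 154766 = -231626)
E(291) - u = (2 + (½)*291² - 2*291) - 1*(-231626) = (2 + (½)*84681 - 582) + 231626 = (2 + 84681/2 - 582) + 231626 = 83521/2 + 231626 = 546773/2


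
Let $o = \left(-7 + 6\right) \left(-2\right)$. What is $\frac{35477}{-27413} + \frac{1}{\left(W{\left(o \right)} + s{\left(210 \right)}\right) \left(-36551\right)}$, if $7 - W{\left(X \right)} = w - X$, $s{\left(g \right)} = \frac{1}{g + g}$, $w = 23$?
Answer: $- \frac{7623404349473}{5890596697877} \approx -1.2942$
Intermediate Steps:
$s{\left(g \right)} = \frac{1}{2 g}$
$o = 2$ ($o = \left(-1\right) \left(-2\right) = 2$)
$W{\left(X \right)} = -16 + X$ ($W{\left(X \right)} = 7 - \left(23 - X\right) = 7 + \left(-23 + X\right) = -16 + X$)
$\frac{35477}{-27413} + \frac{1}{\left(W{\left(o \right)} + s{\left(210 \right)}\right) \left(-36551\right)} = \frac{35477}{-27413} + \frac{1}{\left(\left(-16 + 2\right) + \frac{1}{2 \cdot 210}\right) \left(-36551\right)} = 35477 \left(- \frac{1}{27413}\right) + \frac{1}{-14 + \frac{1}{2} \cdot \frac{1}{210}} \left(- \frac{1}{36551}\right) = - \frac{35477}{27413} + \frac{1}{-14 + \frac{1}{420}} \left(- \frac{1}{36551}\right) = - \frac{35477}{27413} + \frac{1}{- \frac{5879}{420}} \left(- \frac{1}{36551}\right) = - \frac{35477}{27413} - - \frac{420}{214883329} = - \frac{35477}{27413} + \frac{420}{214883329} = - \frac{7623404349473}{5890596697877}$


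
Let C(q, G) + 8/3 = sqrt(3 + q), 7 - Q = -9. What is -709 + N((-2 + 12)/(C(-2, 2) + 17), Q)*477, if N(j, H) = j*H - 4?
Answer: 54289/23 ≈ 2360.4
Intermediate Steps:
Q = 16 (Q = 7 - 1*(-9) = 7 + 9 = 16)
C(q, G) = -8/3 + sqrt(3 + q)
N(j, H) = -4 + H*j (N(j, H) = H*j - 4 = -4 + H*j)
-709 + N((-2 + 12)/(C(-2, 2) + 17), Q)*477 = -709 + (-4 + 16*((-2 + 12)/((-8/3 + sqrt(3 - 2)) + 17)))*477 = -709 + (-4 + 16*(10/((-8/3 + sqrt(1)) + 17)))*477 = -709 + (-4 + 16*(10/((-8/3 + 1) + 17)))*477 = -709 + (-4 + 16*(10/(-5/3 + 17)))*477 = -709 + (-4 + 16*(10/(46/3)))*477 = -709 + (-4 + 16*(10*(3/46)))*477 = -709 + (-4 + 16*(15/23))*477 = -709 + (-4 + 240/23)*477 = -709 + (148/23)*477 = -709 + 70596/23 = 54289/23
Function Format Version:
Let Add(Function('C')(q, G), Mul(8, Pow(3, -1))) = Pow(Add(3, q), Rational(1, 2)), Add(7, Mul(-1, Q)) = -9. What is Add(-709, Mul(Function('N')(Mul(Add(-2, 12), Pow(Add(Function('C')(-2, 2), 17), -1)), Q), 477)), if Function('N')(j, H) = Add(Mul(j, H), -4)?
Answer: Rational(54289, 23) ≈ 2360.4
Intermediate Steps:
Q = 16 (Q = Add(7, Mul(-1, -9)) = Add(7, 9) = 16)
Function('C')(q, G) = Add(Rational(-8, 3), Pow(Add(3, q), Rational(1, 2)))
Function('N')(j, H) = Add(-4, Mul(H, j)) (Function('N')(j, H) = Add(Mul(H, j), -4) = Add(-4, Mul(H, j)))
Add(-709, Mul(Function('N')(Mul(Add(-2, 12), Pow(Add(Function('C')(-2, 2), 17), -1)), Q), 477)) = Add(-709, Mul(Add(-4, Mul(16, Mul(Add(-2, 12), Pow(Add(Add(Rational(-8, 3), Pow(Add(3, -2), Rational(1, 2))), 17), -1)))), 477)) = Add(-709, Mul(Add(-4, Mul(16, Mul(10, Pow(Add(Add(Rational(-8, 3), Pow(1, Rational(1, 2))), 17), -1)))), 477)) = Add(-709, Mul(Add(-4, Mul(16, Mul(10, Pow(Add(Add(Rational(-8, 3), 1), 17), -1)))), 477)) = Add(-709, Mul(Add(-4, Mul(16, Mul(10, Pow(Add(Rational(-5, 3), 17), -1)))), 477)) = Add(-709, Mul(Add(-4, Mul(16, Mul(10, Pow(Rational(46, 3), -1)))), 477)) = Add(-709, Mul(Add(-4, Mul(16, Mul(10, Rational(3, 46)))), 477)) = Add(-709, Mul(Add(-4, Mul(16, Rational(15, 23))), 477)) = Add(-709, Mul(Add(-4, Rational(240, 23)), 477)) = Add(-709, Mul(Rational(148, 23), 477)) = Add(-709, Rational(70596, 23)) = Rational(54289, 23)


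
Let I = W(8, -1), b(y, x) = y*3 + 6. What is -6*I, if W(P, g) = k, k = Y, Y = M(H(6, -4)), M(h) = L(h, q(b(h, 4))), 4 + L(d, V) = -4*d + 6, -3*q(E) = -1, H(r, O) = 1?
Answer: 12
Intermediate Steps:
b(y, x) = 6 + 3*y (b(y, x) = 3*y + 6 = 6 + 3*y)
q(E) = 1/3 (q(E) = -1/3*(-1) = 1/3)
L(d, V) = 2 - 4*d (L(d, V) = -4 + (-4*d + 6) = -4 + (6 - 4*d) = 2 - 4*d)
M(h) = 2 - 4*h
Y = -2 (Y = 2 - 4*1 = 2 - 4 = -2)
k = -2
W(P, g) = -2
I = -2
-6*I = -6*(-2) = 12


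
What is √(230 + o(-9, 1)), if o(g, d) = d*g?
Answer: √221 ≈ 14.866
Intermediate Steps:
√(230 + o(-9, 1)) = √(230 + 1*(-9)) = √(230 - 9) = √221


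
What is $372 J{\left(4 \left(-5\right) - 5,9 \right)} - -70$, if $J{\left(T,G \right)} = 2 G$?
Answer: $6766$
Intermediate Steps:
$372 J{\left(4 \left(-5\right) - 5,9 \right)} - -70 = 372 \cdot 2 \cdot 9 - -70 = 372 \cdot 18 + 70 = 6696 + 70 = 6766$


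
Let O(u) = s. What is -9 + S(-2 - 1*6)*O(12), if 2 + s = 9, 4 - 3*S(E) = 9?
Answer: -62/3 ≈ -20.667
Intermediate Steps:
S(E) = -5/3 (S(E) = 4/3 - 1/3*9 = 4/3 - 3 = -5/3)
s = 7 (s = -2 + 9 = 7)
O(u) = 7
-9 + S(-2 - 1*6)*O(12) = -9 - 5/3*7 = -9 - 35/3 = -62/3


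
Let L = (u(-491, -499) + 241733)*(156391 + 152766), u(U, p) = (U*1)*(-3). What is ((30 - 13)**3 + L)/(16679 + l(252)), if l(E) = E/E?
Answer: 15037768451/3336 ≈ 4.5077e+6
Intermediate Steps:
u(U, p) = -3*U (u(U, p) = U*(-3) = -3*U)
l(E) = 1
L = 75188837342 (L = (-3*(-491) + 241733)*(156391 + 152766) = (1473 + 241733)*309157 = 243206*309157 = 75188837342)
((30 - 13)**3 + L)/(16679 + l(252)) = ((30 - 13)**3 + 75188837342)/(16679 + 1) = (17**3 + 75188837342)/16680 = (4913 + 75188837342)*(1/16680) = 75188842255*(1/16680) = 15037768451/3336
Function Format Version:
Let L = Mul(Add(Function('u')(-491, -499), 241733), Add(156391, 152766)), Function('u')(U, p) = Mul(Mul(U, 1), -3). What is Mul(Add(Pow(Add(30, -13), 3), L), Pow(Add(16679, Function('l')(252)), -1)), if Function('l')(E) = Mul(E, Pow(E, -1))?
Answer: Rational(15037768451, 3336) ≈ 4.5077e+6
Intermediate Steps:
Function('u')(U, p) = Mul(-3, U) (Function('u')(U, p) = Mul(U, -3) = Mul(-3, U))
Function('l')(E) = 1
L = 75188837342 (L = Mul(Add(Mul(-3, -491), 241733), Add(156391, 152766)) = Mul(Add(1473, 241733), 309157) = Mul(243206, 309157) = 75188837342)
Mul(Add(Pow(Add(30, -13), 3), L), Pow(Add(16679, Function('l')(252)), -1)) = Mul(Add(Pow(Add(30, -13), 3), 75188837342), Pow(Add(16679, 1), -1)) = Mul(Add(Pow(17, 3), 75188837342), Pow(16680, -1)) = Mul(Add(4913, 75188837342), Rational(1, 16680)) = Mul(75188842255, Rational(1, 16680)) = Rational(15037768451, 3336)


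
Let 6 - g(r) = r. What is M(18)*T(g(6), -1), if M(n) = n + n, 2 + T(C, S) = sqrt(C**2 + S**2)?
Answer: -36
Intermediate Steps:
g(r) = 6 - r
T(C, S) = -2 + sqrt(C**2 + S**2)
M(n) = 2*n
M(18)*T(g(6), -1) = (2*18)*(-2 + sqrt((6 - 1*6)**2 + (-1)**2)) = 36*(-2 + sqrt((6 - 6)**2 + 1)) = 36*(-2 + sqrt(0**2 + 1)) = 36*(-2 + sqrt(0 + 1)) = 36*(-2 + sqrt(1)) = 36*(-2 + 1) = 36*(-1) = -36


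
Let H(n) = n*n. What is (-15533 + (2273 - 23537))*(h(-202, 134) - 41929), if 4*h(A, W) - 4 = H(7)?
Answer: 6169495411/4 ≈ 1.5424e+9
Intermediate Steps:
H(n) = n**2
h(A, W) = 53/4 (h(A, W) = 1 + (1/4)*7**2 = 1 + (1/4)*49 = 1 + 49/4 = 53/4)
(-15533 + (2273 - 23537))*(h(-202, 134) - 41929) = (-15533 + (2273 - 23537))*(53/4 - 41929) = (-15533 - 21264)*(-167663/4) = -36797*(-167663/4) = 6169495411/4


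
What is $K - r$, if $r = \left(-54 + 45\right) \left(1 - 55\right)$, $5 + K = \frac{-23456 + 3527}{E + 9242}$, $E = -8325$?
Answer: $- \frac{67168}{131} \approx -512.73$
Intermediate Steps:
$K = - \frac{3502}{131}$ ($K = -5 + \frac{-23456 + 3527}{-8325 + 9242} = -5 - \frac{19929}{917} = -5 - \frac{2847}{131} = - \frac{3502}{131} \approx -26.733$)
$r = 486$ ($r = \left(-9\right) \left(-54\right) = 486$)
$K - r = - \frac{3502}{131} - 486 = - \frac{67168}{131}$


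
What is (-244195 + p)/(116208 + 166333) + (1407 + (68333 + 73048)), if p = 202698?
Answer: 40343422811/282541 ≈ 1.4279e+5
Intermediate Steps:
(-244195 + p)/(116208 + 166333) + (1407 + (68333 + 73048)) = (-244195 + 202698)/(116208 + 166333) + (1407 + (68333 + 73048)) = -41497/282541 + (1407 + 141381) = -41497*1/282541 + 142788 = -41497/282541 + 142788 = 40343422811/282541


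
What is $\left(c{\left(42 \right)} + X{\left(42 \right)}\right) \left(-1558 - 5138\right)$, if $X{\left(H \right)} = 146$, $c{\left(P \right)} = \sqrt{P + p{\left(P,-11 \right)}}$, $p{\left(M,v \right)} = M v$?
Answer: $-977616 - 13392 i \sqrt{105} \approx -9.7762 \cdot 10^{5} - 1.3723 \cdot 10^{5} i$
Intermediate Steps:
$c{\left(P \right)} = \sqrt{10} \sqrt{- P}$ ($c{\left(P \right)} = \sqrt{P + P \left(-11\right)} = \sqrt{P - 11 P} = \sqrt{- 10 P} = \sqrt{10} \sqrt{- P}$)
$\left(c{\left(42 \right)} + X{\left(42 \right)}\right) \left(-1558 - 5138\right) = \left(\sqrt{10} \sqrt{\left(-1\right) 42} + 146\right) \left(-1558 - 5138\right) = \left(\sqrt{10} \sqrt{-42} + 146\right) \left(-6696\right) = \left(\sqrt{10} i \sqrt{42} + 146\right) \left(-6696\right) = \left(2 i \sqrt{105} + 146\right) \left(-6696\right) = \left(146 + 2 i \sqrt{105}\right) \left(-6696\right) = -977616 - 13392 i \sqrt{105}$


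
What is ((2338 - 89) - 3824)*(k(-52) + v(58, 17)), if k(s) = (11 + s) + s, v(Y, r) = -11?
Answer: 163800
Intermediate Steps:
k(s) = 11 + 2*s
((2338 - 89) - 3824)*(k(-52) + v(58, 17)) = ((2338 - 89) - 3824)*((11 + 2*(-52)) - 11) = (2249 - 3824)*((11 - 104) - 11) = -1575*(-93 - 11) = -1575*(-104) = 163800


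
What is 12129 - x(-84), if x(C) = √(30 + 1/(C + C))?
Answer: 12129 - √211638/84 ≈ 12124.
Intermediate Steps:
x(C) = √(30 + 1/(2*C))
12129 - x(-84) = 12129 - √(120 + 2/(-84))/2 = 12129 - √(120 + 2*(-1/84))/2 = 12129 - √(120 - 1/42)/2 = 12129 - √(5039/42)/2 = 12129 - √211638/42/2 = 12129 - √211638/84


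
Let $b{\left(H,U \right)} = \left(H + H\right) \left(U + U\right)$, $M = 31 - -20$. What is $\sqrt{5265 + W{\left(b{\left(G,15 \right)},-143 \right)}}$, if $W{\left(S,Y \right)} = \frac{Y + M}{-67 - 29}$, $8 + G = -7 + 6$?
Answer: $\frac{\sqrt{758298}}{12} \approx 72.567$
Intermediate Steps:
$M = 51$ ($M = 31 + 20 = 51$)
$G = -9$ ($G = -8 + \left(-7 + 6\right) = -8 - 1 = -9$)
$b{\left(H,U \right)} = 4 H U$ ($b{\left(H,U \right)} = 2 H 2 U = 4 H U$)
$W{\left(S,Y \right)} = - \frac{17}{32} - \frac{Y}{96}$ ($W{\left(S,Y \right)} = \frac{Y + 51}{-67 - 29} = \frac{51 + Y}{-96} = \left(51 + Y\right) \left(- \frac{1}{96}\right) = - \frac{17}{32} - \frac{Y}{96}$)
$\sqrt{5265 + W{\left(b{\left(G,15 \right)},-143 \right)}} = \sqrt{5265 - - \frac{23}{24}} = \sqrt{5265 + \left(- \frac{17}{32} + \frac{143}{96}\right)} = \sqrt{5265 + \frac{23}{24}} = \sqrt{\frac{126383}{24}} = \frac{\sqrt{758298}}{12}$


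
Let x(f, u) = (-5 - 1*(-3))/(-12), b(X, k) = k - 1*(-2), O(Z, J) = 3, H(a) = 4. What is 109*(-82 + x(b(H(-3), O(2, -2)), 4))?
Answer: -53519/6 ≈ -8919.8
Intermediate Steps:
b(X, k) = 2 + k (b(X, k) = k + 2 = 2 + k)
x(f, u) = ⅙ (x(f, u) = (-5 + 3)*(-1/12) = -2*(-1/12) = ⅙)
109*(-82 + x(b(H(-3), O(2, -2)), 4)) = 109*(-82 + ⅙) = 109*(-491/6) = -53519/6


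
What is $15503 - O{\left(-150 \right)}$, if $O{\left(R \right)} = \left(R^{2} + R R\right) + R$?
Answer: $-29347$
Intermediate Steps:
$O{\left(R \right)} = R + 2 R^{2}$ ($O{\left(R \right)} = \left(R^{2} + R^{2}\right) + R = 2 R^{2} + R = R + 2 R^{2}$)
$15503 - O{\left(-150 \right)} = 15503 - - 150 \left(1 + 2 \left(-150\right)\right) = 15503 - - 150 \left(1 - 300\right) = 15503 - \left(-150\right) \left(-299\right) = 15503 - 44850 = -29347$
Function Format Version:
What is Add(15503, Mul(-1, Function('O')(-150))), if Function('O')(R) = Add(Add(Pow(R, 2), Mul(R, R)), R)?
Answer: -29347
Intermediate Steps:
Function('O')(R) = Add(R, Mul(2, Pow(R, 2))) (Function('O')(R) = Add(Add(Pow(R, 2), Pow(R, 2)), R) = Add(Mul(2, Pow(R, 2)), R) = Add(R, Mul(2, Pow(R, 2))))
Add(15503, Mul(-1, Function('O')(-150))) = Add(15503, Mul(-1, Mul(-150, Add(1, Mul(2, -150))))) = Add(15503, Mul(-1, Mul(-150, Add(1, -300)))) = Add(15503, Mul(-1, Mul(-150, -299))) = Add(15503, Mul(-1, 44850)) = Add(15503, -44850) = -29347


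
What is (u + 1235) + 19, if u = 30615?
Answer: 31869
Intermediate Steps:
(u + 1235) + 19 = (30615 + 1235) + 19 = 31850 + 19 = 31869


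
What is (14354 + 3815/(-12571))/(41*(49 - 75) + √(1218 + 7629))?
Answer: -14796106158/1090301203 - 541320957*√983/14173915639 ≈ -14.768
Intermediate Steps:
(14354 + 3815/(-12571))/(41*(49 - 75) + √(1218 + 7629)) = (14354 + 3815*(-1/12571))/(41*(-26) + √8847) = (14354 - 3815/12571)/(-1066 + 3*√983) = 180440319/(12571*(-1066 + 3*√983))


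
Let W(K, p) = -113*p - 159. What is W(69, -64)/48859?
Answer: 7073/48859 ≈ 0.14476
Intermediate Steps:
W(K, p) = -159 - 113*p
W(69, -64)/48859 = (-159 - 113*(-64))/48859 = (-159 + 7232)*(1/48859) = 7073*(1/48859) = 7073/48859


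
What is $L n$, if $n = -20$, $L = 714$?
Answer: $-14280$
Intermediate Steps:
$L n = 714 \left(-20\right) = -14280$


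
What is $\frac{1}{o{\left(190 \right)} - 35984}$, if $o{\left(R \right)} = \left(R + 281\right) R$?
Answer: $\frac{1}{53506} \approx 1.8689 \cdot 10^{-5}$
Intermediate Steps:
$o{\left(R \right)} = R \left(281 + R\right)$ ($o{\left(R \right)} = \left(281 + R\right) R = R \left(281 + R\right)$)
$\frac{1}{o{\left(190 \right)} - 35984} = \frac{1}{190 \left(281 + 190\right) - 35984} = \frac{1}{190 \cdot 471 - 35984} = \frac{1}{89490 - 35984} = \frac{1}{53506}$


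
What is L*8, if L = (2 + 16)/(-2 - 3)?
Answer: -144/5 ≈ -28.800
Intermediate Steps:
L = -18/5 (L = 18/(-5) = 18*(-⅕) = -18/5 ≈ -3.6000)
L*8 = -18/5*8 = -144/5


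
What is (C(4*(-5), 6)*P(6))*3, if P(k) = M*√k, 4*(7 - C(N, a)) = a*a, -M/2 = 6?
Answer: 72*√6 ≈ 176.36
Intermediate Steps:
M = -12 (M = -2*6 = -12)
C(N, a) = 7 - a²/4 (C(N, a) = 7 - a*a/4 = 7 - a²/4)
P(k) = -12*√k
(C(4*(-5), 6)*P(6))*3 = ((7 - ¼*6²)*(-12*√6))*3 = ((7 - ¼*36)*(-12*√6))*3 = ((7 - 9)*(-12*√6))*3 = -(-24)*√6*3 = (24*√6)*3 = 72*√6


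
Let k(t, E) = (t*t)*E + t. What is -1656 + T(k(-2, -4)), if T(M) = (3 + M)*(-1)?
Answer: -1641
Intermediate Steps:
k(t, E) = t + E*t² (k(t, E) = t²*E + t = E*t² + t = t + E*t²)
T(M) = -3 - M
-1656 + T(k(-2, -4)) = -1656 + (-3 - (-2)*(1 - 4*(-2))) = -1656 + (-3 - (-2)*(1 + 8)) = -1656 + (-3 - (-2)*9) = -1656 + (-3 - 1*(-18)) = -1656 + (-3 + 18) = -1656 + 15 = -1641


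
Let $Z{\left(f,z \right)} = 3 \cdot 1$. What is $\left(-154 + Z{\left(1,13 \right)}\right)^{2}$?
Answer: $22801$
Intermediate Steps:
$Z{\left(f,z \right)} = 3$
$\left(-154 + Z{\left(1,13 \right)}\right)^{2} = \left(-154 + 3\right)^{2} = \left(-151\right)^{2} = 22801$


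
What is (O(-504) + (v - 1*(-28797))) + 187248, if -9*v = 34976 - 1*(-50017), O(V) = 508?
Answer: 621328/3 ≈ 2.0711e+5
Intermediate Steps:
v = -28331/3 (v = -(34976 - 1*(-50017))/9 = -(34976 + 50017)/9 = -1/9*84993 = -28331/3 ≈ -9443.7)
(O(-504) + (v - 1*(-28797))) + 187248 = (508 + (-28331/3 - 1*(-28797))) + 187248 = (508 + (-28331/3 + 28797)) + 187248 = (508 + 58060/3) + 187248 = 59584/3 + 187248 = 621328/3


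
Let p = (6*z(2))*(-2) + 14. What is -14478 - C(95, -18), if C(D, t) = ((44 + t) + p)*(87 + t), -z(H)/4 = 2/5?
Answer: -92814/5 ≈ -18563.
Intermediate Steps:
z(H) = -8/5
p = 166/5 (p = (6*(-8/5))*(-2) + 14 = -48/5*(-2) + 14 = 96/5 + 14 = 166/5 ≈ 33.200)
C(D, t) = (87 + t)*(386/5 + t) (C(D, t) = ((44 + t) + 166/5)*(87 + t) = (386/5 + t)*(87 + t) = (87 + t)*(386/5 + t))
-14478 - C(95, -18) = -14478 - (33582/5 + (-18)² + (821/5)*(-18)) = -14478 - (33582/5 + 324 - 14778/5) = -14478 - 1*20424/5 = -14478 - 20424/5 = -92814/5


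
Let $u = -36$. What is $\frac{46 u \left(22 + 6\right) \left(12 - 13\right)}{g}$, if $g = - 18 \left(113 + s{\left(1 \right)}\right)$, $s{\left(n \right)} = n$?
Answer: $- \frac{1288}{57} \approx -22.596$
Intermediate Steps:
$g = -2052$ ($g = - 18 \left(113 + 1\right) = \left(-18\right) 114 = -2052$)
$\frac{46 u \left(22 + 6\right) \left(12 - 13\right)}{g} = \frac{46 \left(-36\right) \left(22 + 6\right) \left(12 - 13\right)}{-2052} = - 1656 \cdot 28 \left(-1\right) \left(- \frac{1}{2052}\right) = \left(-1656\right) \left(-28\right) \left(- \frac{1}{2052}\right) = 46368 \left(- \frac{1}{2052}\right) = - \frac{1288}{57}$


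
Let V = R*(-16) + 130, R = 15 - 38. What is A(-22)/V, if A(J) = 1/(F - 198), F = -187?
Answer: -1/191730 ≈ -5.2157e-6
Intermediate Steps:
R = -23
V = 498 (V = -23*(-16) + 130 = 368 + 130 = 498)
A(J) = -1/385 (A(J) = 1/(-187 - 198) = 1/(-385) = -1/385)
A(-22)/V = -1/385/498 = -1/385*1/498 = -1/191730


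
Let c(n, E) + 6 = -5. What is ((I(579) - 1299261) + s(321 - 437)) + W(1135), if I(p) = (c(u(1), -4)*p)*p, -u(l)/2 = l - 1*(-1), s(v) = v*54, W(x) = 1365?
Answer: -4991811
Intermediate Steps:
s(v) = 54*v
u(l) = -2 - 2*l (u(l) = -2*(l - 1*(-1)) = -2*(l + 1) = -2*(1 + l) = -2 - 2*l)
c(n, E) = -11 (c(n, E) = -6 - 5 = -11)
I(p) = -11*p**2 (I(p) = (-11*p)*p = -11*p**2)
((I(579) - 1299261) + s(321 - 437)) + W(1135) = ((-11*579**2 - 1299261) + 54*(321 - 437)) + 1365 = ((-11*335241 - 1299261) + 54*(-116)) + 1365 = ((-3687651 - 1299261) - 6264) + 1365 = (-4986912 - 6264) + 1365 = -4993176 + 1365 = -4991811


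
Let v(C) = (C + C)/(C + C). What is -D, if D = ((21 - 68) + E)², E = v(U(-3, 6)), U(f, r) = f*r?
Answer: -2116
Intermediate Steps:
v(C) = 1 (v(C) = (2*C)/((2*C)) = (2*C)*(1/(2*C)) = 1)
E = 1
D = 2116 (D = ((21 - 68) + 1)² = (-47 + 1)² = (-46)² = 2116)
-D = -1*2116 = -2116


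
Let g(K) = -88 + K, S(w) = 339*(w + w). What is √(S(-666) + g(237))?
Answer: 13*I*√2671 ≈ 671.86*I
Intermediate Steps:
S(w) = 678*w (S(w) = 339*(2*w) = 678*w)
√(S(-666) + g(237)) = √(678*(-666) + (-88 + 237)) = √(-451548 + 149) = √(-451399) = 13*I*√2671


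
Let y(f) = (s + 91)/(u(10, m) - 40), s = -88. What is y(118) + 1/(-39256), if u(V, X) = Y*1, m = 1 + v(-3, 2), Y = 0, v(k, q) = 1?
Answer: -7363/98140 ≈ -0.075025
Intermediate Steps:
m = 2 (m = 1 + 1 = 2)
u(V, X) = 0 (u(V, X) = 0*1 = 0)
y(f) = -3/40 (y(f) = (-88 + 91)/(0 - 40) = 3/(-40) = 3*(-1/40) = -3/40)
y(118) + 1/(-39256) = -3/40 + 1/(-39256) = -3/40 - 1/39256 = -7363/98140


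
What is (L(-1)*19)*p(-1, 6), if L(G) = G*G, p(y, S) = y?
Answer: -19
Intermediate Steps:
L(G) = G²
(L(-1)*19)*p(-1, 6) = ((-1)²*19)*(-1) = (1*19)*(-1) = 19*(-1) = -19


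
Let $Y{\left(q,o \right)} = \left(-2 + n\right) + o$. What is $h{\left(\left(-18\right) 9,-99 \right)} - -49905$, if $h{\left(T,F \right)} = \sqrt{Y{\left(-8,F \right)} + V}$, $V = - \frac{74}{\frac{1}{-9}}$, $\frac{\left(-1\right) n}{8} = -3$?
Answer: $49905 + \sqrt{589} \approx 49929.0$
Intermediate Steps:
$n = 24$ ($n = \left(-8\right) \left(-3\right) = 24$)
$V = 666$ ($V = - \frac{74}{- \frac{1}{9}} = \left(-74\right) \left(-9\right) = 666$)
$Y{\left(q,o \right)} = 22 + o$ ($Y{\left(q,o \right)} = \left(-2 + 24\right) + o = 22 + o$)
$h{\left(T,F \right)} = \sqrt{688 + F}$ ($h{\left(T,F \right)} = \sqrt{\left(22 + F\right) + 666} = \sqrt{688 + F}$)
$h{\left(\left(-18\right) 9,-99 \right)} - -49905 = \sqrt{688 - 99} - -49905 = \sqrt{589} + 49905 = 49905 + \sqrt{589}$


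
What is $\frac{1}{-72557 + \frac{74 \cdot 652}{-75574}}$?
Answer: $- \frac{37787}{2741735483} \approx -1.3782 \cdot 10^{-5}$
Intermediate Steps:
$\frac{1}{-72557 + \frac{74 \cdot 652}{-75574}} = \frac{1}{-72557 + 48248 \left(- \frac{1}{75574}\right)} = \frac{1}{-72557 - \frac{24124}{37787}} = \frac{1}{- \frac{2741735483}{37787}} = - \frac{37787}{2741735483}$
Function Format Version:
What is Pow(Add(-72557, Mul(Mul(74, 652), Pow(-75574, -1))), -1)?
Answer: Rational(-37787, 2741735483) ≈ -1.3782e-5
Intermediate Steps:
Pow(Add(-72557, Mul(Mul(74, 652), Pow(-75574, -1))), -1) = Pow(Add(-72557, Mul(48248, Rational(-1, 75574))), -1) = Pow(Add(-72557, Rational(-24124, 37787)), -1) = Pow(Rational(-2741735483, 37787), -1) = Rational(-37787, 2741735483)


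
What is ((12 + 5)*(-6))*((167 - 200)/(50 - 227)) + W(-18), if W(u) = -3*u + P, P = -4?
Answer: 1828/59 ≈ 30.983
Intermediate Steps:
W(u) = -4 - 3*u (W(u) = -3*u - 4 = -4 - 3*u)
((12 + 5)*(-6))*((167 - 200)/(50 - 227)) + W(-18) = ((12 + 5)*(-6))*((167 - 200)/(50 - 227)) + (-4 - 3*(-18)) = (17*(-6))*(-33/(-177)) + (-4 + 54) = -(-3366)*(-1)/177 + 50 = -102*11/59 + 50 = -1122/59 + 50 = 1828/59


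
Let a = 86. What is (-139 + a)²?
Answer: 2809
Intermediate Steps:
(-139 + a)² = (-139 + 86)² = (-53)² = 2809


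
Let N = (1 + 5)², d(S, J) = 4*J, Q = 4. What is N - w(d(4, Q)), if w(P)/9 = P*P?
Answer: -2268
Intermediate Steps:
N = 36 (N = 6² = 36)
w(P) = 9*P² (w(P) = 9*(P*P) = 9*P²)
N - w(d(4, Q)) = 36 - 9*(4*4)² = 36 - 9*16² = 36 - 9*256 = 36 - 1*2304 = 36 - 2304 = -2268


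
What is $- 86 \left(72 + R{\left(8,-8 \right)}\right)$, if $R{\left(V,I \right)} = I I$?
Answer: $-11696$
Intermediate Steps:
$R{\left(V,I \right)} = I^{2}$
$- 86 \left(72 + R{\left(8,-8 \right)}\right) = - 86 \left(72 + \left(-8\right)^{2}\right) = - 86 \left(72 + 64\right) = \left(-86\right) 136 = -11696$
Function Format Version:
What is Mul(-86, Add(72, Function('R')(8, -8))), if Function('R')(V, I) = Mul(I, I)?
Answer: -11696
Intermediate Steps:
Function('R')(V, I) = Pow(I, 2)
Mul(-86, Add(72, Function('R')(8, -8))) = Mul(-86, Add(72, Pow(-8, 2))) = Mul(-86, Add(72, 64)) = Mul(-86, 136) = -11696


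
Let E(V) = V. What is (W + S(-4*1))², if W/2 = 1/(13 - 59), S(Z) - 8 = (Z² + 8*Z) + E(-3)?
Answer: 64516/529 ≈ 121.96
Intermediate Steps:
S(Z) = 5 + Z² + 8*Z (S(Z) = 8 + ((Z² + 8*Z) - 3) = 8 + (-3 + Z² + 8*Z) = 5 + Z² + 8*Z)
W = -1/23 (W = 2/(13 - 59) = 2/(-46) = 2*(-1/46) = -1/23 ≈ -0.043478)
(W + S(-4*1))² = (-1/23 + (5 + (-4*1)² + 8*(-4*1)))² = (-1/23 + (5 + (-4)² + 8*(-4)))² = (-1/23 + (5 + 16 - 32))² = (-1/23 - 11)² = (-254/23)² = 64516/529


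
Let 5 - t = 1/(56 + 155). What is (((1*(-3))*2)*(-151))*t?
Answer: 954924/211 ≈ 4525.7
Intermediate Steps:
t = 1054/211 (t = 5 - 1/(56 + 155) = 5 - 1/211 = 1054/211 ≈ 4.9953)
(((1*(-3))*2)*(-151))*t = (((1*(-3))*2)*(-151))*(1054/211) = (-3*2*(-151))*(1054/211) = -6*(-151)*(1054/211) = 906*(1054/211) = 954924/211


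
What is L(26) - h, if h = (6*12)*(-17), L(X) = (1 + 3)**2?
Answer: 1240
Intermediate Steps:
L(X) = 16 (L(X) = 4**2 = 16)
h = -1224 (h = 72*(-17) = -1224)
L(26) - h = 16 - 1*(-1224) = 16 + 1224 = 1240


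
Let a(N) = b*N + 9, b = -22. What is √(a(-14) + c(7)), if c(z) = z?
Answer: 18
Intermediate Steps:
a(N) = 9 - 22*N (a(N) = -22*N + 9 = 9 - 22*N)
√(a(-14) + c(7)) = √((9 - 22*(-14)) + 7) = √((9 + 308) + 7) = √(317 + 7) = √324 = 18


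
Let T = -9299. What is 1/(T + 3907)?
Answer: -1/5392 ≈ -0.00018546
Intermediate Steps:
1/(T + 3907) = 1/(-9299 + 3907) = 1/(-5392) = -1/5392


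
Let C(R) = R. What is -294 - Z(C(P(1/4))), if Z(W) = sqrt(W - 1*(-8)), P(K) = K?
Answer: -294 - sqrt(33)/2 ≈ -296.87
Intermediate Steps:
Z(W) = sqrt(8 + W) (Z(W) = sqrt(W + 8) = sqrt(8 + W))
-294 - Z(C(P(1/4))) = -294 - sqrt(8 + 1/4) = -294 - sqrt(33/4) = -294 - sqrt(33)/2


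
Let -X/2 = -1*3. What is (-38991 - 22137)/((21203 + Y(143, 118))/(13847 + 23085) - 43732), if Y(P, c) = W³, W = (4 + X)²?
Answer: 2257579296/1614089021 ≈ 1.3987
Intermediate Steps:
X = 6 (X = -(-2)*3 = -2*(-3) = 6)
W = 100 (W = (4 + 6)² = 10² = 100)
Y(P, c) = 1000000 (Y(P, c) = 100³ = 1000000)
(-38991 - 22137)/((21203 + Y(143, 118))/(13847 + 23085) - 43732) = (-38991 - 22137)/((21203 + 1000000)/(13847 + 23085) - 43732) = -61128/(1021203/36932 - 43732) = -61128/(-1614089021/36932) = -61128*(-36932/1614089021) = 2257579296/1614089021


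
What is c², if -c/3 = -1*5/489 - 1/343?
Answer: 4857616/3125816281 ≈ 0.0015540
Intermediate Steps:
c = 2204/55909 (c = -3*(-1*5/489 - 1/343) = -3*(-5*1/489 - 1*1/343) = -3*(-5/489 - 1/343) = -3*(-2204/167727) = 2204/55909 ≈ 0.039421)
c² = (2204/55909)² = 4857616/3125816281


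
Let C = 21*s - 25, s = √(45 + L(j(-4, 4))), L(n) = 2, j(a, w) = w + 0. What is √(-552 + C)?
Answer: √(-577 + 21*√47) ≈ 20.809*I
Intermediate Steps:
j(a, w) = w
s = √47 (s = √(45 + 2) = √47 ≈ 6.8557)
C = -25 + 21*√47 (C = 21*√47 - 25 = -25 + 21*√47 ≈ 118.97)
√(-552 + C) = √(-552 + (-25 + 21*√47)) = √(-577 + 21*√47)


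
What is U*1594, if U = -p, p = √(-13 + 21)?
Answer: -3188*√2 ≈ -4508.5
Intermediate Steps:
p = 2*√2 (p = √8 = 2*√2 ≈ 2.8284)
U = -2*√2 ≈ -2.8284
U*1594 = -2*√2*1594 = -3188*√2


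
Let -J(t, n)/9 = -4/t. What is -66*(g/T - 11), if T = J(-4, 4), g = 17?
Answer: 2552/3 ≈ 850.67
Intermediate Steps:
J(t, n) = 36/t (J(t, n) = -(-36)/t = 36/t)
T = -9 (T = 36/(-4) = 36*(-¼) = -9)
-66*(g/T - 11) = -66*(17/(-9) - 11) = -66*(17*(-⅑) - 11) = -66*(-17/9 - 11) = -66*(-116/9) = 2552/3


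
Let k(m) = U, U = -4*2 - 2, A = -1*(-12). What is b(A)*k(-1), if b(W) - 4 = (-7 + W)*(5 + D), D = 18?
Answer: -1190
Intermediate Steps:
A = 12
U = -10 (U = -8 - 2 = -10)
k(m) = -10
b(W) = -157 + 23*W (b(W) = 4 + (-7 + W)*(5 + 18) = 4 + (-7 + W)*23 = 4 + (-161 + 23*W) = -157 + 23*W)
b(A)*k(-1) = (-157 + 23*12)*(-10) = (-157 + 276)*(-10) = 119*(-10) = -1190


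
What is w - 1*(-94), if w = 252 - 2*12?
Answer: 322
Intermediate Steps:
w = 228 (w = 252 - 24 = 228)
w - 1*(-94) = 228 - 1*(-94) = 228 + 94 = 322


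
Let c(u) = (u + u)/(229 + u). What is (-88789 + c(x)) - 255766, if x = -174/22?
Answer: -418978967/1216 ≈ -3.4456e+5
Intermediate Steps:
x = -87/11 (x = -174*1/22 = -87/11 ≈ -7.9091)
c(u) = 2*u/(229 + u) (c(u) = (2*u)/(229 + u) = 2*u/(229 + u))
(-88789 + c(x)) - 255766 = (-88789 + 2*(-87/11)/(229 - 87/11)) - 255766 = (-88789 + 2*(-87/11)/(2432/11)) - 255766 = (-88789 + 2*(-87/11)*(11/2432)) - 255766 = (-88789 - 87/1216) - 255766 = -107967511/1216 - 255766 = -418978967/1216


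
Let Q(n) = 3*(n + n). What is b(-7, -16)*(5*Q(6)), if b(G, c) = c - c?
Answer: 0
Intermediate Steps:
Q(n) = 6*n (Q(n) = 3*(2*n) = 6*n)
b(G, c) = 0
b(-7, -16)*(5*Q(6)) = 0*(5*(6*6)) = 0*(5*36) = 0*180 = 0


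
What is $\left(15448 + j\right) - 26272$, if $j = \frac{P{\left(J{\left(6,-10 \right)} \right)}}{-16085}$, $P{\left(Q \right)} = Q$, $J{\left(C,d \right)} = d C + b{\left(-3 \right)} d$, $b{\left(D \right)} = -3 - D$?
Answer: $- \frac{34820796}{3217} \approx -10824.0$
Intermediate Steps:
$J{\left(C,d \right)} = C d$ ($J{\left(C,d \right)} = d C + \left(-3 - -3\right) d = C d + \left(-3 + 3\right) d = C d + 0 d = C d + 0 = C d$)
$j = \frac{12}{3217}$ ($j = \frac{6 \left(-10\right)}{-16085} = \left(-60\right) \left(- \frac{1}{16085}\right) = \frac{12}{3217} \approx 0.0037302$)
$\left(15448 + j\right) - 26272 = \left(15448 + \frac{12}{3217}\right) - 26272 = \frac{49696228}{3217} - 26272 = - \frac{34820796}{3217}$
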